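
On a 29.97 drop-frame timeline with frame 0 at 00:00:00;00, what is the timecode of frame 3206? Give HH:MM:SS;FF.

00:01:46;28

Each 10-minute DF block holds 10 × 60 × 30 − 9 × 2 = 17982 frames. 3206 ÷ 17982 → 0 full blocks, remainder 3206.
Within the partial block the first minute is 1800 frames and each further minute 1798, so 1 further minute boundary passed. Total skipped labels = 18 × 0 + 2 × 1 = 2.
Non-drop label index = 3206 + 2 = 3208; at 30 labels/s that is 00:01:46:28, i.e. DF 00:01:46;28.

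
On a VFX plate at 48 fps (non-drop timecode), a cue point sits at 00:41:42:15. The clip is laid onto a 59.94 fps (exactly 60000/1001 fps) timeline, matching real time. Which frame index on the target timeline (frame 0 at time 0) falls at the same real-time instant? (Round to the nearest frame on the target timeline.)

Source frame index: (0×3600 + 41×60 + 42) × 48 + 15 = 120111.
Real time: 120111 / (48) = 40037/16 s.
Target frame: (40037/16) × (60000/1001) = 150138750/1001 ≈ 149988.761 → 149989.

frame 149989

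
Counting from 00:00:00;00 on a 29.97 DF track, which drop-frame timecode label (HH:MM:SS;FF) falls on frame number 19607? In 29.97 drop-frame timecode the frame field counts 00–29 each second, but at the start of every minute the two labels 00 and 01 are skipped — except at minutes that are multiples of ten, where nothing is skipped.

Each 10-minute DF block holds 10 × 60 × 30 − 9 × 2 = 17982 frames. 19607 ÷ 17982 → 1 full block, remainder 1625.
Within the partial block the first minute is 1800 frames and each further minute 1798, so 0 further minute boundaries passed. Total skipped labels = 18 × 1 + 2 × 0 = 18.
Non-drop label index = 19607 + 18 = 19625; at 30 labels/s that is 00:10:54:05, i.e. DF 00:10:54;05.

00:10:54;05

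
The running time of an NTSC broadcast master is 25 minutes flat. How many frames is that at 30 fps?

25 min = 1500 s.
Frames = 1500 × 30 = 45000.

45000 frames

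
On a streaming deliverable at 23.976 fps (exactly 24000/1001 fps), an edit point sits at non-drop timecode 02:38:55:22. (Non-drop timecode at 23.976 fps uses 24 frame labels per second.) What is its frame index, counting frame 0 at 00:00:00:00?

frame 228862

Total seconds to the label: (2 × 3600 + 38 × 60 + 55) = 9535.
Frame index = 9535 × 24 + 22 = 228862.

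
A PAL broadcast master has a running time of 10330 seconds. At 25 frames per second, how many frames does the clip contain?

Frames = 10330 × 25 = 258250.

258250 frames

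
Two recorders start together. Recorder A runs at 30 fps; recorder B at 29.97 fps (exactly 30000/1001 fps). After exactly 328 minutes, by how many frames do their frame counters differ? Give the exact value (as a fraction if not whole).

328 min = 19680 s.
A emits 30 × 19680 = 590400 frames; B emits 30000/1001 × 19680 = 590400000/1001.
Difference = 590400/1001 frames (≈ 589.8102); B is behind A.

590400/1001 frames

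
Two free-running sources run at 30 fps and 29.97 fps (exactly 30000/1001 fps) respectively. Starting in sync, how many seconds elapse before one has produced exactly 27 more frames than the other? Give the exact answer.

900.9 seconds

The gap grows by |30000/1001 − 30| = 30/1001 frames per second.
Time for a 27-frame gap: 27 ÷ (30/1001) = 900.9 s.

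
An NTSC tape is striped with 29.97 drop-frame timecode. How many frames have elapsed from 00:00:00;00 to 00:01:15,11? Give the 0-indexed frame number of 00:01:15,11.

Complete 10-minute blocks: 0, each 17982 frames → 0.
Remaining 1 whole minute in the current block: 1800 + 0 × 1798 = 1800 frames.
Within the current minute: 15 × 30 + 11 − 2 = 459 (labels ;00/;01 skipped at this minute). Total = 0 + 1800 + 459 = 2259.

2259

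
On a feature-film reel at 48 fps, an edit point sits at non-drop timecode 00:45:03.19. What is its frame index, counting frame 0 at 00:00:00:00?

129763

Total seconds to the label: (0 × 3600 + 45 × 60 + 3) = 2703.
Frame index = 2703 × 48 + 19 = 129763.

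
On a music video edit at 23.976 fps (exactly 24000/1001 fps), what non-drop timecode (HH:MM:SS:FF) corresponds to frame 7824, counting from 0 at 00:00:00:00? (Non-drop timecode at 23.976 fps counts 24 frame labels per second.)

7824 ÷ 24 = 326 full seconds, remainder 0 frames.
326 s = 0 h 5 min 26 s.
Timecode: 00:05:26:00.

00:05:26:00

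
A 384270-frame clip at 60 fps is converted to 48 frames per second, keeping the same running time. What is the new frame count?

307416 frames

Target frames = source frames × (target rate / source rate) = 384270 × (48)/(60) = 384270 × 4/5 = 307416.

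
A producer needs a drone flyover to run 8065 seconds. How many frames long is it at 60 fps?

Frames = 8065 × 60 = 483900.

483900 frames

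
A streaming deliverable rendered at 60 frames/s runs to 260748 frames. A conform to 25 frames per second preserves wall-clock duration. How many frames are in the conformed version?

Target frames = source frames × (target rate / source rate) = 260748 × (25)/(60) = 260748 × 5/12 = 108645.

108645 frames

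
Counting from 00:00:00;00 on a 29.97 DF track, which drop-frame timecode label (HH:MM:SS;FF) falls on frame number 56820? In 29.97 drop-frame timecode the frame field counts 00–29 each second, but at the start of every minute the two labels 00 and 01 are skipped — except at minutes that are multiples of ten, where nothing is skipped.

00:31:35;26

Ten DF minutes hold 17982 frames, so frame 56820 lies in block 3 (frames 53946–71927) with 2874 frames into that block.
The block's first minute is 1800 frames and the rest 1798 each; 2874 frames reaches minute 1, so 3 × 18 + 1 × 2 = 56 labels have been skipped so far.
Adding those back, label number 56820 + 56 = 56876 at 30 labels/s is 1895 s + 26 f = 0 h 31 min 35 s frame 26, i.e. 00:31:35;26.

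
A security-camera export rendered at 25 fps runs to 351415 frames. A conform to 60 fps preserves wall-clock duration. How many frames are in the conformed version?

Target frames = source frames × (target rate / source rate) = 351415 × (60)/(25) = 351415 × 12/5 = 843396.

843396 frames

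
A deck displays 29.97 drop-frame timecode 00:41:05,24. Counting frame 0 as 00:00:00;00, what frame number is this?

73900

Complete 10-minute blocks: 4, each 17982 frames → 71928.
Remaining 1 whole minute in the current block: 1800 + 0 × 1798 = 1800 frames.
Within the current minute: 5 × 30 + 24 − 2 = 172 (labels ;00/;01 skipped at this minute). Total = 71928 + 1800 + 172 = 73900.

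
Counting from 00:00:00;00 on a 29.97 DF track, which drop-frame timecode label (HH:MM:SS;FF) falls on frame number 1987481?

18:25:15;21

Ten DF minutes hold 17982 frames, so frame 1987481 lies in block 110 (frames 1978020–1996001) with 9461 frames into that block.
The block's first minute is 1800 frames and the rest 1798 each; 9461 frames reaches minute 5, so 110 × 18 + 5 × 2 = 1990 labels have been skipped so far.
Adding those back, label number 1987481 + 1990 = 1989471 at 30 labels/s is 66315 s + 21 f = 18 h 25 min 15 s frame 21, i.e. 18:25:15;21.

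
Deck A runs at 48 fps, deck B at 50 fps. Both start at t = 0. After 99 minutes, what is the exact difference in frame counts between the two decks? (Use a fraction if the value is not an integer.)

11880 frames

99 min = 5940 s.
A emits 48 × 5940 = 285120 frames; B emits 50 × 5940 = 297000.
Difference = 11880 frames; B is ahead of A.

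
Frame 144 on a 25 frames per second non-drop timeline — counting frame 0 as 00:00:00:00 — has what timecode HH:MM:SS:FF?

144 ÷ 25 = 5 full seconds, remainder 19 frames.
5 s = 0 h 0 min 5 s.
Timecode: 00:00:05:19.

00:00:05:19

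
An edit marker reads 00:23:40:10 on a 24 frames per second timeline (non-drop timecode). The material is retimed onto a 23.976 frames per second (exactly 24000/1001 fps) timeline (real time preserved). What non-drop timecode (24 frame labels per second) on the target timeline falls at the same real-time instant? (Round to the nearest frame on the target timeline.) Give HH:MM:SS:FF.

00:23:39:00

Source frame index: (0×3600 + 23×60 + 40) × 24 + 10 = 34090.
Real time: 34090 / (24) = 17045/12 s.
Target frame: (17045/12) × (24000/1001) = 4870000/143 ≈ 34055.944 → 34056.
At 24 labels/s: frame 34056 → 00:23:39:00.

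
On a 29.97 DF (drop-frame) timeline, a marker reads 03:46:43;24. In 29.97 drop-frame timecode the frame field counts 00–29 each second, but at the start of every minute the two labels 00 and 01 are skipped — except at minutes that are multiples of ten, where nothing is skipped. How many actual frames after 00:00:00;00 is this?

407706

Complete 10-minute blocks: 22, each 17982 frames → 395604.
Remaining 6 whole minutes in the current block: 1800 + 5 × 1798 = 10790 frames.
Within the current minute: 43 × 30 + 24 − 2 = 1312 (labels ;00/;01 skipped at this minute). Total = 395604 + 10790 + 1312 = 407706.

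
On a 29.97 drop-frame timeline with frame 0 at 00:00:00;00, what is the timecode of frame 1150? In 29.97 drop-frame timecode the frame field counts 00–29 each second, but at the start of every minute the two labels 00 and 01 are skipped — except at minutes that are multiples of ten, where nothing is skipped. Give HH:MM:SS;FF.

00:00:38;10

Ten DF minutes hold 17982 frames, so frame 1150 lies in block 0 (frames 0–17981) with 1150 frames into that block.
The block's first minute is 1800 frames and the rest 1798 each; 1150 frames reaches minute 0, so 0 × 18 + 0 × 2 = 0 labels have been skipped so far.
Adding those back, label number 1150 + 0 = 1150 at 30 labels/s is 38 s + 10 f = 0 h 0 min 38 s frame 10, i.e. 00:00:38;10.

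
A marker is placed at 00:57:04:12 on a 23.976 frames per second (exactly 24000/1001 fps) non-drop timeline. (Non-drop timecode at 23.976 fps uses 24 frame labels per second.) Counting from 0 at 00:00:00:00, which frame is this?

Total seconds to the label: (0 × 3600 + 57 × 60 + 4) = 3424.
Frame index = 3424 × 24 + 12 = 82188.

82188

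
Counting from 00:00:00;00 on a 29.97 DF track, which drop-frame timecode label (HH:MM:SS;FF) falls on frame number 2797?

Ten DF minutes hold 17982 frames, so frame 2797 lies in block 0 (frames 0–17981) with 2797 frames into that block.
The block's first minute is 1800 frames and the rest 1798 each; 2797 frames reaches minute 1, so 0 × 18 + 1 × 2 = 2 labels have been skipped so far.
Adding those back, label number 2797 + 2 = 2799 at 30 labels/s is 93 s + 9 f = 0 h 1 min 33 s frame 9, i.e. 00:01:33;09.

00:01:33;09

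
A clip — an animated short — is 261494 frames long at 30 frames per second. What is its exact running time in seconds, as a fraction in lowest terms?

130747/15 seconds

Running time = 261494 ÷ (30) = 261494 × 1/30 = 130747/15 s.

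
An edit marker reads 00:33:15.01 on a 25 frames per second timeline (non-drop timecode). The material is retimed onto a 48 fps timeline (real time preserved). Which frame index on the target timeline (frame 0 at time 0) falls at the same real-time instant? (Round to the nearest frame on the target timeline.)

Source frame index: (0×3600 + 33×60 + 15) × 25 + 1 = 49876.
Real time: 49876 / (25) = 49876/25 s.
Target frame: (49876/25) × (48) = 2394048/25 ≈ 95761.920 → 95762.

frame 95762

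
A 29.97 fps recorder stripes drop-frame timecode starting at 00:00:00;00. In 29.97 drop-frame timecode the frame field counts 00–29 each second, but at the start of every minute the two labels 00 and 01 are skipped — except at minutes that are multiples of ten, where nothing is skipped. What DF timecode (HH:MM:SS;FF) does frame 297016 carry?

02:45:10;14

Each 10-minute DF block holds 10 × 60 × 30 − 9 × 2 = 17982 frames. 297016 ÷ 17982 → 16 full blocks, remainder 9304.
Within the partial block the first minute is 1800 frames and each further minute 1798, so 5 further minute boundaries passed. Total skipped labels = 18 × 16 + 2 × 5 = 298.
Non-drop label index = 297016 + 298 = 297314; at 30 labels/s that is 02:45:10:14, i.e. DF 02:45:10;14.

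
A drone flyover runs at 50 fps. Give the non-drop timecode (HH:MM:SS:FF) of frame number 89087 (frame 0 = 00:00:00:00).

89087 ÷ 50 = 1781 full seconds, remainder 37 frames.
1781 s = 0 h 29 min 41 s.
Timecode: 00:29:41:37.

00:29:41:37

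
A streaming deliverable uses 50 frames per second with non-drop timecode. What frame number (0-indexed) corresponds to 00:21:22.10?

Total seconds to the label: (0 × 3600 + 21 × 60 + 22) = 1282.
Frame index = 1282 × 50 + 10 = 64110.

64110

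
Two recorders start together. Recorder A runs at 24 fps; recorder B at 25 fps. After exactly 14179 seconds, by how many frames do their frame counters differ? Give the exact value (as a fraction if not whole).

14179 frames

A emits 24 × 14179 = 340296 frames; B emits 25 × 14179 = 354475.
Difference = 14179 frames; B is ahead of A.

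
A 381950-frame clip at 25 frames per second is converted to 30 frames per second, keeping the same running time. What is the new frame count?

Target frames = source frames × (target rate / source rate) = 381950 × (30)/(25) = 381950 × 6/5 = 458340.

458340 frames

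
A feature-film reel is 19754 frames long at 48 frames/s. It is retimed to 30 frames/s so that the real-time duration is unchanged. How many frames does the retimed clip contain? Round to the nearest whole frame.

12346 frames

Frames at target rate = 19754 × (30) / (48) = 49385/4 ≈ 12346.250.
Nearest whole frame: 12346.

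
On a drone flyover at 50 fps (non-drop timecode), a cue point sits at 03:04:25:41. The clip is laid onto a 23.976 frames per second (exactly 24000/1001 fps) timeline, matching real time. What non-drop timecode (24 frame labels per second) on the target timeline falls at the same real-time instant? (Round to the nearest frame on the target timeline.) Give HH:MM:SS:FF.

Source frame index: (3×3600 + 4×60 + 25) × 50 + 41 = 553291.
Real time: 553291 / (50) = 553291/50 s.
Target frame: (553291/50) × (24000/1001) = 265579680/1001 ≈ 265314.366 → 265314.
At 24 labels/s: frame 265314 → 03:04:14:18.

03:04:14:18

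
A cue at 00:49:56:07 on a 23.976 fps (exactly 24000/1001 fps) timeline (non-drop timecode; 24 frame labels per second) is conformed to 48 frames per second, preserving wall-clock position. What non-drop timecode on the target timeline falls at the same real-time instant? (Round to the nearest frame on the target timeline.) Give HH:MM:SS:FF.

00:49:59:14

Source frame index: (0×3600 + 49×60 + 56) × 24 + 7 = 71911.
Real time: 71911 / (24000/1001) = 71982911/24000 s.
Target frame: (71982911/24000) × (48) = 71982911/500 ≈ 143965.822 → 143966.
At 48 labels/s: frame 143966 → 00:49:59:14.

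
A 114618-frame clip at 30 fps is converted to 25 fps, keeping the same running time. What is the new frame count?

Target frames = source frames × (target rate / source rate) = 114618 × (25)/(30) = 114618 × 5/6 = 95515.

95515 frames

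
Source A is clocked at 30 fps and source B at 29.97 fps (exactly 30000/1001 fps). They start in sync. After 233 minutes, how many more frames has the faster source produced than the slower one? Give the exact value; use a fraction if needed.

233 min = 13980 s.
A emits 30 × 13980 = 419400 frames; B emits 30000/1001 × 13980 = 419400000/1001.
Difference = 419400/1001 frames (≈ 418.9810); B is behind A.

419400/1001 frames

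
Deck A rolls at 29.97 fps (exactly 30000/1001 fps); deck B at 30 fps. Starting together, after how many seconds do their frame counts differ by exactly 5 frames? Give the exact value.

1001/6 seconds

The gap grows by |30 − 30000/1001| = 30/1001 frames per second.
Time for a 5-frame gap: 5 ÷ (30/1001) = 1001/6 s.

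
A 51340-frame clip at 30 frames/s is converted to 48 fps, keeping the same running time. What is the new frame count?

82144 frames

Target frames = source frames × (target rate / source rate) = 51340 × (48)/(30) = 51340 × 8/5 = 82144.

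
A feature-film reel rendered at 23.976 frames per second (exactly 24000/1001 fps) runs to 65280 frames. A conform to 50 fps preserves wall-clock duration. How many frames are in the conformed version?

Target frames = source frames × (target rate / source rate) = 65280 × (50)/(24000/1001) = 65280 × 1001/480 = 136136.

136136 frames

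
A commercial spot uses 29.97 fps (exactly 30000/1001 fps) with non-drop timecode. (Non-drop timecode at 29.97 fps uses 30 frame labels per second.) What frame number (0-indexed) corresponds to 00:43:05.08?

Total seconds to the label: (0 × 3600 + 43 × 60 + 5) = 2585.
Frame index = 2585 × 30 + 8 = 77558.

frame 77558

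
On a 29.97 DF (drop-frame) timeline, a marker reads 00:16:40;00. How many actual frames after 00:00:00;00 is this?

29970

As if non-drop at 30 labels/s: (0 × 3600 + 16 × 60 + 40) × 30 + 0 = 30000.
Minute boundaries passed: 16; those not divisible by 10: 16 − 1 = 15; dropped labels = 2 × 15 = 30.
Actual frame index = 30000 − 30 = 29970.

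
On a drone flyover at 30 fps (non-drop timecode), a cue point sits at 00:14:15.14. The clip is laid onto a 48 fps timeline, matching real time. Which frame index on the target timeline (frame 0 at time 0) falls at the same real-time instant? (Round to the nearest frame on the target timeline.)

Source frame index: (0×3600 + 14×60 + 15) × 30 + 14 = 25664.
Real time: 25664 / (30) = 12832/15 s.
Target frame: (12832/15) × (48) = 205312/5 ≈ 41062.400 → 41062.

frame 41062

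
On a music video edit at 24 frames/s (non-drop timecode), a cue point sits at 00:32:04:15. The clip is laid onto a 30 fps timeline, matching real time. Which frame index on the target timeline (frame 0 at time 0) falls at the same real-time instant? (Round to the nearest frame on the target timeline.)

Source frame index: (0×3600 + 32×60 + 4) × 24 + 15 = 46191.
Real time: 46191 / (24) = 15397/8 s.
Target frame: (15397/8) × (30) = 230955/4 ≈ 57738.750 → 57739.

frame 57739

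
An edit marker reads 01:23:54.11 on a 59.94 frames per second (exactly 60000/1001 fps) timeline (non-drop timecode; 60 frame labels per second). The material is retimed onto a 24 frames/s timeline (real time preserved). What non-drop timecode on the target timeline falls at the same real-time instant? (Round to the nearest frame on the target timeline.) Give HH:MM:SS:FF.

Source frame index: (1×3600 + 23×60 + 54) × 60 + 11 = 302051.
Real time: 302051 / (60000/1001) = 302353051/60000 s.
Target frame: (302353051/60000) × (24) = 302353051/2500 ≈ 120941.220 → 120941.
At 24 labels/s: frame 120941 → 01:23:59:05.

01:23:59:05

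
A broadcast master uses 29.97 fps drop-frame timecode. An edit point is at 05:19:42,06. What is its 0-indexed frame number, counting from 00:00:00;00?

Complete 10-minute blocks: 31, each 17982 frames → 557442.
Remaining 9 whole minutes in the current block: 1800 + 8 × 1798 = 16184 frames.
Within the current minute: 42 × 30 + 6 − 2 = 1264 (labels ;00/;01 skipped at this minute). Total = 557442 + 16184 + 1264 = 574890.

574890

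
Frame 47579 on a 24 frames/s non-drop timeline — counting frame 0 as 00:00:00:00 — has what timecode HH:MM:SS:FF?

47579 ÷ 24 = 1982 full seconds, remainder 11 frames.
1982 s = 0 h 33 min 2 s.
Timecode: 00:33:02:11.

00:33:02:11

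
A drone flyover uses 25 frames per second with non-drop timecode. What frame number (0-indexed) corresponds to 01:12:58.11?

Total seconds to the label: (1 × 3600 + 12 × 60 + 58) = 4378.
Frame index = 4378 × 25 + 11 = 109461.

109461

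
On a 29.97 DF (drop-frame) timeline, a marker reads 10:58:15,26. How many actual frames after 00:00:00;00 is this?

As if non-drop at 30 labels/s: (10 × 3600 + 58 × 60 + 15) × 30 + 26 = 1184876.
Minute boundaries passed: 658; those not divisible by 10: 658 − 65 = 593; dropped labels = 2 × 593 = 1186.
Actual frame index = 1184876 − 1186 = 1183690.

1183690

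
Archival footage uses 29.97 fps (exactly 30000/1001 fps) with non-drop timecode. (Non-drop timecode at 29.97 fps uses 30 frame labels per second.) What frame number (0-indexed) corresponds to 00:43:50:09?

Total seconds to the label: (0 × 3600 + 43 × 60 + 50) = 2630.
Frame index = 2630 × 30 + 9 = 78909.

78909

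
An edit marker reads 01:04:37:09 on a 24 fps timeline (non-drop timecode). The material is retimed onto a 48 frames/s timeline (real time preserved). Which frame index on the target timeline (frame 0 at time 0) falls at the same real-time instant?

frame 186114

Source frame index: (1×3600 + 4×60 + 37) × 24 + 9 = 93057.
Real time: 93057 / (24) = 31019/8 s.
Target frame: (31019/8) × (48) = 186114.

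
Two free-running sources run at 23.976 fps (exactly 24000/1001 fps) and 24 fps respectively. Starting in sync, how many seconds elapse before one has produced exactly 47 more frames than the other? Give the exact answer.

The gap grows by |24 − 24000/1001| = 24/1001 frames per second.
Time for a 47-frame gap: 47 ÷ (24/1001) = 47047/24 s.

47047/24 seconds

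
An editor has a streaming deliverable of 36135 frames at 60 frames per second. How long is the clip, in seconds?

Running time = 36135 / (60) = 602.25 s.

602.25 seconds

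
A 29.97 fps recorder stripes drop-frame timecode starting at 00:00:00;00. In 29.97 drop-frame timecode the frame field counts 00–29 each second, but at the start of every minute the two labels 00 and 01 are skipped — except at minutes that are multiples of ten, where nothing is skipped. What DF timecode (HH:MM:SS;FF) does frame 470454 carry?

04:21:37;14

Ten DF minutes hold 17982 frames, so frame 470454 lies in block 26 (frames 467532–485513) with 2922 frames into that block.
The block's first minute is 1800 frames and the rest 1798 each; 2922 frames reaches minute 1, so 26 × 18 + 1 × 2 = 470 labels have been skipped so far.
Adding those back, label number 470454 + 470 = 470924 at 30 labels/s is 15697 s + 14 f = 4 h 21 min 37 s frame 14, i.e. 04:21:37;14.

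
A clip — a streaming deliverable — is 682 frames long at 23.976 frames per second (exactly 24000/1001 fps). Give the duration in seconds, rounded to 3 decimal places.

28.445 seconds

Running time = 682 × 1001/24000 = 341341/12000 s ≈ 28.445 s.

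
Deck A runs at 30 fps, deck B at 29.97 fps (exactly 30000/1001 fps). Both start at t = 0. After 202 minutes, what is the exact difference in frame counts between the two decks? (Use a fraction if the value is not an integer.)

202 min = 12120 s.
A emits 30 × 12120 = 363600 frames; B emits 30000/1001 × 12120 = 363600000/1001.
Difference = 363600/1001 frames (≈ 363.2368); B is behind A.

363600/1001 frames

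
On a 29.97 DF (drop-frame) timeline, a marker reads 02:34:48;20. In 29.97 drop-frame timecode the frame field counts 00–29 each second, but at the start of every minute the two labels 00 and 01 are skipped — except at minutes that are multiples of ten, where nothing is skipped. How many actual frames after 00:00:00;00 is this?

As if non-drop at 30 labels/s: (2 × 3600 + 34 × 60 + 48) × 30 + 20 = 278660.
Minute boundaries passed: 154; those not divisible by 10: 154 − 15 = 139; dropped labels = 2 × 139 = 278.
Actual frame index = 278660 − 278 = 278382.

278382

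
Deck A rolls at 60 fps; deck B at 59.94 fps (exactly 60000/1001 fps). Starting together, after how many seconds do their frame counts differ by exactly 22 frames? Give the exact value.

The gap grows by |60000/1001 − 60| = 60/1001 frames per second.
Time for a 22-frame gap: 22 ÷ (60/1001) = 11011/30 s.

11011/30 seconds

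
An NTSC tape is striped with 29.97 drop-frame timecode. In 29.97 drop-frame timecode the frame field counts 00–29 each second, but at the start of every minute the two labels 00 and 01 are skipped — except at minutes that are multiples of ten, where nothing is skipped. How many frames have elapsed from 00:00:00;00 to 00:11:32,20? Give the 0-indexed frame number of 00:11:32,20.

20760

Complete 10-minute blocks: 1, each 17982 frames → 17982.
Remaining 1 whole minute in the current block: 1800 + 0 × 1798 = 1800 frames.
Within the current minute: 32 × 30 + 20 − 2 = 978 (labels ;00/;01 skipped at this minute). Total = 17982 + 1800 + 978 = 20760.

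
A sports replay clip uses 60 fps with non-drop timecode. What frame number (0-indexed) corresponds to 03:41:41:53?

798113

Total seconds to the label: (3 × 3600 + 41 × 60 + 41) = 13301.
Frame index = 13301 × 60 + 53 = 798113.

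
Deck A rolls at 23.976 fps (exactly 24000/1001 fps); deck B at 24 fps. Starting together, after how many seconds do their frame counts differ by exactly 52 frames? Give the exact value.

13013/6 seconds

The gap grows by |24 − 24000/1001| = 24/1001 frames per second.
Time for a 52-frame gap: 52 ÷ (24/1001) = 13013/6 s.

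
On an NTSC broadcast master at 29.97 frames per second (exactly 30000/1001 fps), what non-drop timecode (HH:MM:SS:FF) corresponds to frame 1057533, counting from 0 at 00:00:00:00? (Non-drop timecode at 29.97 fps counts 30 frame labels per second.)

09:47:31:03

1057533 ÷ 30 = 35251 full seconds, remainder 3 frames.
35251 s = 9 h 47 min 31 s.
Timecode: 09:47:31:03.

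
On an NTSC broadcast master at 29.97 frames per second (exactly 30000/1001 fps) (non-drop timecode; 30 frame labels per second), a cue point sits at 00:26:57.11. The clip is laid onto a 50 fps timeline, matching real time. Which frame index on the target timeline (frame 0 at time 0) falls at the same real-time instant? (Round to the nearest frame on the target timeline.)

frame 80949

Source frame index: (0×3600 + 26×60 + 57) × 30 + 11 = 48521.
Real time: 48521 / (30000/1001) = 48569521/30000 s.
Target frame: (48569521/30000) × (50) = 48569521/600 ≈ 80949.202 → 80949.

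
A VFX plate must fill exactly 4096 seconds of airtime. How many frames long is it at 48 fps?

Frames = 4096 × 48 = 196608.

196608 frames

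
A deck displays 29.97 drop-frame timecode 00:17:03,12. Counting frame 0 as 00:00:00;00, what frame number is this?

30670

Complete 10-minute blocks: 1, each 17982 frames → 17982.
Remaining 7 whole minutes in the current block: 1800 + 6 × 1798 = 12588 frames.
Within the current minute: 3 × 30 + 12 − 2 = 100 (labels ;00/;01 skipped at this minute). Total = 17982 + 12588 + 100 = 30670.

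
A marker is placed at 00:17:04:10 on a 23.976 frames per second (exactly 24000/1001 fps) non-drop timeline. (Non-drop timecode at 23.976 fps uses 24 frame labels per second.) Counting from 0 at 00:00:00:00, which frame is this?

frame 24586

Total seconds to the label: (0 × 3600 + 17 × 60 + 4) = 1024.
Frame index = 1024 × 24 + 10 = 24586.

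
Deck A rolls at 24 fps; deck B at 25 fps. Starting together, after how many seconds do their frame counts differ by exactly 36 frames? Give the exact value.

The gap grows by |25 − 24| = 1 frame per second.
Time for a 36-frame gap: 36 ÷ (1) = 36 s.

36 seconds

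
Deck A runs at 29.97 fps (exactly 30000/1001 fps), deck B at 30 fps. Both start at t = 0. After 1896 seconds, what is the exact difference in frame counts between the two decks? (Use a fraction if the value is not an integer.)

56880/1001 frames

A emits 30000/1001 × 1896 = 56880000/1001 frames; B emits 30 × 1896 = 56880.
Difference = 56880/1001 frames (≈ 56.8232); B is ahead of A.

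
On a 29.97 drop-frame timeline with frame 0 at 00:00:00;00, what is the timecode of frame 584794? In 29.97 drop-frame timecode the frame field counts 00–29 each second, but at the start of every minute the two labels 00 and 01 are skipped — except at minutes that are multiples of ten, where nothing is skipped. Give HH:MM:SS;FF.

05:25:12;20

Each 10-minute DF block holds 10 × 60 × 30 − 9 × 2 = 17982 frames. 584794 ÷ 17982 → 32 full blocks, remainder 9370.
Within the partial block the first minute is 1800 frames and each further minute 1798, so 5 further minute boundaries passed. Total skipped labels = 18 × 32 + 2 × 5 = 586.
Non-drop label index = 584794 + 586 = 585380; at 30 labels/s that is 05:25:12:20, i.e. DF 05:25:12;20.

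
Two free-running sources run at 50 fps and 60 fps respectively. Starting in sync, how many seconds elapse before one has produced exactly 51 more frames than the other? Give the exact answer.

The gap grows by |60 − 50| = 10 frames per second.
Time for a 51-frame gap: 51 ÷ (10) = 5.1 s.

5.1 seconds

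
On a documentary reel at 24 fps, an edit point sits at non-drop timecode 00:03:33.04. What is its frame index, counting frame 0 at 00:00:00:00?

frame 5116

Total seconds to the label: (0 × 3600 + 3 × 60 + 33) = 213.
Frame index = 213 × 24 + 4 = 5116.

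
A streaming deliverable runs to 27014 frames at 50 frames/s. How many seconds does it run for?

Running time = 27014 / (50) = 540.28 s.

540.28 seconds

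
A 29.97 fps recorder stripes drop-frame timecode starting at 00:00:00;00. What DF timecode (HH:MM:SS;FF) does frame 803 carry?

00:00:26;23

Ten DF minutes hold 17982 frames, so frame 803 lies in block 0 (frames 0–17981) with 803 frames into that block.
The block's first minute is 1800 frames and the rest 1798 each; 803 frames reaches minute 0, so 0 × 18 + 0 × 2 = 0 labels have been skipped so far.
Adding those back, label number 803 + 0 = 803 at 30 labels/s is 26 s + 23 f = 0 h 0 min 26 s frame 23, i.e. 00:00:26;23.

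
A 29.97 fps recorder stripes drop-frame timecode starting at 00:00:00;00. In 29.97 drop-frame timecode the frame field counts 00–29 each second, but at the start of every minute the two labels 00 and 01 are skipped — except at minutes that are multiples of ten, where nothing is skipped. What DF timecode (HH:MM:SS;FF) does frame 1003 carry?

00:00:33;13

Each 10-minute DF block holds 10 × 60 × 30 − 9 × 2 = 17982 frames. 1003 ÷ 17982 → 0 full blocks, remainder 1003.
Within the partial block the first minute is 1800 frames and each further minute 1798, so 0 further minute boundaries passed. Total skipped labels = 18 × 0 + 2 × 0 = 0.
Non-drop label index = 1003 + 0 = 1003; at 30 labels/s that is 00:00:33:13, i.e. DF 00:00:33;13.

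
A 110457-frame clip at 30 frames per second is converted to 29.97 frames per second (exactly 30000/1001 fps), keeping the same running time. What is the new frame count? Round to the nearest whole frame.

Frames at target rate = 110457 × (30000/1001) / (30) = 110457000/1001 ≈ 110346.653.
Nearest whole frame: 110347.

110347 frames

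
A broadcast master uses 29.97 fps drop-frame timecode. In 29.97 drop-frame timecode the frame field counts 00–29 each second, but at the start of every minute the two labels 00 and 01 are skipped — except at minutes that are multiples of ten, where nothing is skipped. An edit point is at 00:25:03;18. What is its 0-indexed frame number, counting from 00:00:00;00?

As if non-drop at 30 labels/s: (0 × 3600 + 25 × 60 + 3) × 30 + 18 = 45108.
Minute boundaries passed: 25; those not divisible by 10: 25 − 2 = 23; dropped labels = 2 × 23 = 46.
Actual frame index = 45108 − 46 = 45062.

45062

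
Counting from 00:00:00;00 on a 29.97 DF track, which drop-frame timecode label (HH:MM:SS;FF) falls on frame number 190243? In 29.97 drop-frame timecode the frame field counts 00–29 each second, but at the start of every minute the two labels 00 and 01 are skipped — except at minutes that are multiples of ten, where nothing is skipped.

Ten DF minutes hold 17982 frames, so frame 190243 lies in block 10 (frames 179820–197801) with 10423 frames into that block.
The block's first minute is 1800 frames and the rest 1798 each; 10423 frames reaches minute 5, so 10 × 18 + 5 × 2 = 190 labels have been skipped so far.
Adding those back, label number 190243 + 190 = 190433 at 30 labels/s is 6347 s + 23 f = 1 h 45 min 47 s frame 23, i.e. 01:45:47;23.

01:45:47;23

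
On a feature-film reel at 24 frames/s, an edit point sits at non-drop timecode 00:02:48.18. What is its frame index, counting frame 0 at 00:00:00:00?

4050

Total seconds to the label: (0 × 3600 + 2 × 60 + 48) = 168.
Frame index = 168 × 24 + 18 = 4050.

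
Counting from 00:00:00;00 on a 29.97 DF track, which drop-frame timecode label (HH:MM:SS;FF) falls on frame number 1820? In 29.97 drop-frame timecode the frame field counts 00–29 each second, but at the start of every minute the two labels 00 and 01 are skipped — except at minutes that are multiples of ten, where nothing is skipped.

00:01:00;22

Ten DF minutes hold 17982 frames, so frame 1820 lies in block 0 (frames 0–17981) with 1820 frames into that block.
The block's first minute is 1800 frames and the rest 1798 each; 1820 frames reaches minute 1, so 0 × 18 + 1 × 2 = 2 labels have been skipped so far.
Adding those back, label number 1820 + 2 = 1822 at 30 labels/s is 60 s + 22 f = 0 h 1 min 0 s frame 22, i.e. 00:01:00;22.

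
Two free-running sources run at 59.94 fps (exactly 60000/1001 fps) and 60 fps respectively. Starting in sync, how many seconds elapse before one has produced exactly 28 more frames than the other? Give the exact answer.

7007/15 seconds

The gap grows by |60 − 60000/1001| = 60/1001 frames per second.
Time for a 28-frame gap: 28 ÷ (60/1001) = 7007/15 s.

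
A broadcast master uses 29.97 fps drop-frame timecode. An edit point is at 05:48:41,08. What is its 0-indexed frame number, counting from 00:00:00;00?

As if non-drop at 30 labels/s: (5 × 3600 + 48 × 60 + 41) × 30 + 8 = 627638.
Minute boundaries passed: 348; those not divisible by 10: 348 − 34 = 314; dropped labels = 2 × 314 = 628.
Actual frame index = 627638 − 628 = 627010.

627010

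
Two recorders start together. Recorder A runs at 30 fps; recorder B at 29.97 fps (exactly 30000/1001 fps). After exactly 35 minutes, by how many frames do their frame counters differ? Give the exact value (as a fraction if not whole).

35 min = 2100 s.
A emits 30 × 2100 = 63000 frames; B emits 30000/1001 × 2100 = 9000000/143.
Difference = 9000/143 frames (≈ 62.9371); B is behind A.

9000/143 frames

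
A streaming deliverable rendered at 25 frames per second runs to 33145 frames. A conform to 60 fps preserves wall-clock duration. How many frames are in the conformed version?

79548 frames

Target frames = source frames × (target rate / source rate) = 33145 × (60)/(25) = 33145 × 12/5 = 79548.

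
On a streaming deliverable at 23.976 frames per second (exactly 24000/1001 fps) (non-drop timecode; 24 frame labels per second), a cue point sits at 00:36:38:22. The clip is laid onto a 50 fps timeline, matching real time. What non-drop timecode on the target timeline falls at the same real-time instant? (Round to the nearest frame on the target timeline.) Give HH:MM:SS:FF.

00:36:41:06

Source frame index: (0×3600 + 36×60 + 38) × 24 + 22 = 52774.
Real time: 52774 / (24000/1001) = 26413387/12000 s.
Target frame: (26413387/12000) × (50) = 26413387/240 ≈ 110055.779 → 110056.
At 50 labels/s: frame 110056 → 00:36:41:06.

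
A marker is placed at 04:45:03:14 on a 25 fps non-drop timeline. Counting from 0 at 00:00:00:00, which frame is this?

427589

Total seconds to the label: (4 × 3600 + 45 × 60 + 3) = 17103.
Frame index = 17103 × 25 + 14 = 427589.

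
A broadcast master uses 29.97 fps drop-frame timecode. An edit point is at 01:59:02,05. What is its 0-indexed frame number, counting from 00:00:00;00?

214049

As if non-drop at 30 labels/s: (1 × 3600 + 59 × 60 + 2) × 30 + 5 = 214265.
Minute boundaries passed: 119; those not divisible by 10: 119 − 11 = 108; dropped labels = 2 × 108 = 216.
Actual frame index = 214265 − 216 = 214049.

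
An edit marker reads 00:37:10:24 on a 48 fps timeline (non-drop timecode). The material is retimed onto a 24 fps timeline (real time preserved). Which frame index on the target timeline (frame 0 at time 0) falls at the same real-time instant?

frame 53532

Source frame index: (0×3600 + 37×60 + 10) × 48 + 24 = 107064.
Real time: 107064 / (48) = 4461/2 s.
Target frame: (4461/2) × (24) = 53532.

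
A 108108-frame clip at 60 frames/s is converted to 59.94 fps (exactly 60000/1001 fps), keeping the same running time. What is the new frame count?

Target frames = source frames × (target rate / source rate) = 108108 × (60000/1001)/(60) = 108108 × 1000/1001 = 108000.

108000 frames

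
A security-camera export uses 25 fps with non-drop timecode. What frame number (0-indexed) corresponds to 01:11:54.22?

107872

Total seconds to the label: (1 × 3600 + 11 × 60 + 54) = 4314.
Frame index = 4314 × 25 + 22 = 107872.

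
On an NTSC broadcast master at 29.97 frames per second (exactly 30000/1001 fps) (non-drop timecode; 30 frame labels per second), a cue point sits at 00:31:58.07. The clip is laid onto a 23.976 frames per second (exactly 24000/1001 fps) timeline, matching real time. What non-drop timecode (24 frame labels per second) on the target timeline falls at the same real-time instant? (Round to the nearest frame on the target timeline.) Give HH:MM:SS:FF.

Source frame index: (0×3600 + 31×60 + 58) × 30 + 7 = 57547.
Real time: 57547 / (30000/1001) = 57604547/30000 s.
Target frame: (57604547/30000) × (24000/1001) = 230188/5 ≈ 46037.600 → 46038.
At 24 labels/s: frame 46038 → 00:31:58:06.

00:31:58:06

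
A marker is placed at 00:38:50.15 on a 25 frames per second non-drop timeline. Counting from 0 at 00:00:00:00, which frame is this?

Total seconds to the label: (0 × 3600 + 38 × 60 + 50) = 2330.
Frame index = 2330 × 25 + 15 = 58265.

58265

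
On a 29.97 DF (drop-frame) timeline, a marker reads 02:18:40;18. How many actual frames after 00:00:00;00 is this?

As if non-drop at 30 labels/s: (2 × 3600 + 18 × 60 + 40) × 30 + 18 = 249618.
Minute boundaries passed: 138; those not divisible by 10: 138 − 13 = 125; dropped labels = 2 × 125 = 250.
Actual frame index = 249618 − 250 = 249368.

249368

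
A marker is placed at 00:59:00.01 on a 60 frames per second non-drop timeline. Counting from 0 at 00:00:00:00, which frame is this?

Total seconds to the label: (0 × 3600 + 59 × 60 + 0) = 3540.
Frame index = 3540 × 60 + 1 = 212401.

frame 212401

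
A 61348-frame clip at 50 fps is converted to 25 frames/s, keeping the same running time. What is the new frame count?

Target frames = source frames × (target rate / source rate) = 61348 × (25)/(50) = 61348 × 1/2 = 30674.

30674 frames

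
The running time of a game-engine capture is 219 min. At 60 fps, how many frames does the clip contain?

788400 frames

219 min = 13140 s.
Frames = 13140 × 60 = 788400.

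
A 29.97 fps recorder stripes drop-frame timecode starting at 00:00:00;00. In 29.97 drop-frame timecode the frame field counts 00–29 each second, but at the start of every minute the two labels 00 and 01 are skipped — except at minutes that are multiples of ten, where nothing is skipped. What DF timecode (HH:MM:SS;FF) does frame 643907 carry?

05:58:05;03

Each 10-minute DF block holds 10 × 60 × 30 − 9 × 2 = 17982 frames. 643907 ÷ 17982 → 35 full blocks, remainder 14537.
Within the partial block the first minute is 1800 frames and each further minute 1798, so 8 further minute boundaries passed. Total skipped labels = 18 × 35 + 2 × 8 = 646.
Non-drop label index = 643907 + 646 = 644553; at 30 labels/s that is 05:58:05:03, i.e. DF 05:58:05;03.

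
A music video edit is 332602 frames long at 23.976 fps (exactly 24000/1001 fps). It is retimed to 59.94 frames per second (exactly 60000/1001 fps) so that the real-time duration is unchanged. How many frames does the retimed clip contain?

Target frames = source frames × (target rate / source rate) = 332602 × (60000/1001)/(24000/1001) = 332602 × 5/2 = 831505.

831505 frames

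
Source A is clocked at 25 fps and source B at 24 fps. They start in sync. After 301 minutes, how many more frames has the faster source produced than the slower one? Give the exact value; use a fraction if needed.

301 min = 18060 s.
A emits 25 × 18060 = 451500 frames; B emits 24 × 18060 = 433440.
Difference = 18060 frames; B is behind A.

18060 frames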